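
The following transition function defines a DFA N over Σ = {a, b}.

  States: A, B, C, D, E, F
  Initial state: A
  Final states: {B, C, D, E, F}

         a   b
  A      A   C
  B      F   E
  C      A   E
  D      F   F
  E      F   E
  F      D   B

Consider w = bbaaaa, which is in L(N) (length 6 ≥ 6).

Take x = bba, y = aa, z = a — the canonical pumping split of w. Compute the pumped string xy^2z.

bbaaaaaa

xy^2z = bba·aa·aa·a = bbaaaaaa.
Reading y = aa takes N from F back to F, so after x·y·y the machine is still in F, and z then leads to the accepting state D. Hence bbaaaaaa ∈ L(N).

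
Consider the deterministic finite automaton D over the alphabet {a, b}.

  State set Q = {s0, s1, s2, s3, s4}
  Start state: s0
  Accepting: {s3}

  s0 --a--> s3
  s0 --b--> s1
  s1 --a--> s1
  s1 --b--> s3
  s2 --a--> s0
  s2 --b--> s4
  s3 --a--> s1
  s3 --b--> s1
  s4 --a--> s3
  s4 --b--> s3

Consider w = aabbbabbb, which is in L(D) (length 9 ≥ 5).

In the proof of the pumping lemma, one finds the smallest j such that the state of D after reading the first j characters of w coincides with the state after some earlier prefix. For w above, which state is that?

State sequence: s0 -a-> s3 -a-> s1 -b-> s3 -b-> s1 -b-> s3 -a-> s1 -b-> s3 -b-> s1 -b-> s3
First repeat at step 3: s3 was already visited.

The earliest repeat is at step j = 3: D is in s3, which it already visited at step i = 1.
Since D has 5 states, any run of length ≥ 5 visits 5+1 states, so by pigeonhole some state repeats within the first 5 steps — that repeat gives the pumpable loop.

s3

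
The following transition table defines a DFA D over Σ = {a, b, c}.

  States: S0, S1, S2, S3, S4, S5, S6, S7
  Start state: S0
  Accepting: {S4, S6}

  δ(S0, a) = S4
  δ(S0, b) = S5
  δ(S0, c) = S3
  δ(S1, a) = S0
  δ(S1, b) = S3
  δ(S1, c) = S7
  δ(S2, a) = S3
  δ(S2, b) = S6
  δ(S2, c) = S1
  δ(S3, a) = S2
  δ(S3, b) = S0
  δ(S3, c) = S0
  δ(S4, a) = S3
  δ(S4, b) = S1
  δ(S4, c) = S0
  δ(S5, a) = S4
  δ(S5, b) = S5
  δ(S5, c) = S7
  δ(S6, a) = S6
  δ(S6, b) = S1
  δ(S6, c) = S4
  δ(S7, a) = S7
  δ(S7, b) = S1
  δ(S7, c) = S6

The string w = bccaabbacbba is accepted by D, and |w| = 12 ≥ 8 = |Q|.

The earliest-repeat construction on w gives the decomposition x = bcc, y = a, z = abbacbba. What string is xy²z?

bccaaabbacbba

xy^2z = bcc·a·a·abbacbba = bccaaabbacbba.
Reading y = a takes D from S6 back to S6, so after x·y·y the machine is still in S6, and z then leads to the accepting state S4. Hence bccaaabbacbba ∈ L(D).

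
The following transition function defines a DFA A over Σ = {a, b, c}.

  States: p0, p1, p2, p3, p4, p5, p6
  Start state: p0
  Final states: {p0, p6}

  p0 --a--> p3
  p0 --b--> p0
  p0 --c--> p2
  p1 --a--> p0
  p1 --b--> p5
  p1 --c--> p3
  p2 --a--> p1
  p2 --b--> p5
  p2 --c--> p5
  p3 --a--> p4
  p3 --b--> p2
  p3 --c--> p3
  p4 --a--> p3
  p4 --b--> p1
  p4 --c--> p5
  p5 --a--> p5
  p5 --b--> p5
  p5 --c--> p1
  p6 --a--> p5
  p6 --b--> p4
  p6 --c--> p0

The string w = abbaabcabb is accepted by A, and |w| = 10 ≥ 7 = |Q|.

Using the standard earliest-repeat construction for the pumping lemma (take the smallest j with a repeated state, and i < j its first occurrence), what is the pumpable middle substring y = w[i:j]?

State sequence: p0 -a-> p3 -b-> p2 -b-> p5 -a-> p5 -a-> p5 -b-> p5 -c-> p1 -a-> p0 -b-> p0 -b-> p0
First repeat at step 4: p5 was already visited.

So i = 3, j = 4, giving x = w[0:3] = abb, y = w[3:4] = a, z = w[4:10] = abcabb.
Check: |xy| = 4 ≤ 7 and |y| = 1 ≥ 1. Reading y takes A from p5 back to p5, so every xyⁱz is accepted.

a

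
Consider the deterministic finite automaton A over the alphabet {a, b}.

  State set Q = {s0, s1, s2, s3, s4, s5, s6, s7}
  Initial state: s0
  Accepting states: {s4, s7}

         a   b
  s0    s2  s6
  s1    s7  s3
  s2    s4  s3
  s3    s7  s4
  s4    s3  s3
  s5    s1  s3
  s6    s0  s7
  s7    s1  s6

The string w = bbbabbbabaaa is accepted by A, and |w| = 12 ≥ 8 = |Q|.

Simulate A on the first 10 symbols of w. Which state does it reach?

s0

State sequence: s0 -b-> s6 -b-> s7 -b-> s6 -a-> s0 -b-> s6 -b-> s7 -b-> s6 -a-> s0 -b-> s6 -a-> s0

After reading 10 characters, A is in state s0.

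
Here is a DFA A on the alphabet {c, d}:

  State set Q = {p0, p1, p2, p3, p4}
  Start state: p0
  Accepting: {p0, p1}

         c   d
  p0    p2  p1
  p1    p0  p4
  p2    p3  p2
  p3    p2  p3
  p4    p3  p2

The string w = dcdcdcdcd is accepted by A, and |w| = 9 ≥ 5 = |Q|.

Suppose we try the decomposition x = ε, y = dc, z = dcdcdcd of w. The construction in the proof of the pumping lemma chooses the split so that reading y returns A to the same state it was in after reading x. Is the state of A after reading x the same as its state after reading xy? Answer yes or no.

yes

Run of A on the first 2 characters of w = d c:
  step 0: p0  (start)
  step 1: p1  (read d: p0→p1)
  step 2: p0  (read c: p1→p0)

After x (step 0): p0. After xy (step 2): p0.
They match, so y = dc drives A around a cycle from p0 back to itself; pumping y any number of times keeps A in p0 before reading z, and xyⁱz ∈ L(A) for every i ≥ 0.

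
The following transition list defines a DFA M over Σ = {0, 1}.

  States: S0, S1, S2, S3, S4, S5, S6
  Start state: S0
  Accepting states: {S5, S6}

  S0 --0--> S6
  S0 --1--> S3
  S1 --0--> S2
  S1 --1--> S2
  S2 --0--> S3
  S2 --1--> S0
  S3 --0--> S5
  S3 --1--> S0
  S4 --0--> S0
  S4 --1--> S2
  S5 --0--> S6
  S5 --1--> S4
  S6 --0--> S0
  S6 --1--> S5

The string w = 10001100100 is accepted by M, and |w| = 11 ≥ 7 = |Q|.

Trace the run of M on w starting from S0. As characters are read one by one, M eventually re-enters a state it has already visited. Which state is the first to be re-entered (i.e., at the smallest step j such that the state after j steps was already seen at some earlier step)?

S0

Run of M on w = 1 0 0 0 1 1 0 0 1 0 0:
  step 0: S0  (start)
  step 1: S3  (read 1: S0→S3)
  step 2: S5  (read 0: S3→S5)
  step 3: S6  (read 0: S5→S6)
  step 4: S0  (read 0: S6→S0)   ← first repeat (S0 seen earlier)
  step 5: S3  (read 1: S0→S3)
  step 6: S0  (read 1: S3→S0)
  step 7: S6  (read 0: S0→S6)
  step 8: S0  (read 0: S6→S0)
  step 9: S3  (read 1: S0→S3)
  step 10: S5  (read 0: S3→S5)
  step 11: S6  (read 0: S5→S6)

The earliest repeat is at step j = 4: M is in S0, which it already visited at step i = 0.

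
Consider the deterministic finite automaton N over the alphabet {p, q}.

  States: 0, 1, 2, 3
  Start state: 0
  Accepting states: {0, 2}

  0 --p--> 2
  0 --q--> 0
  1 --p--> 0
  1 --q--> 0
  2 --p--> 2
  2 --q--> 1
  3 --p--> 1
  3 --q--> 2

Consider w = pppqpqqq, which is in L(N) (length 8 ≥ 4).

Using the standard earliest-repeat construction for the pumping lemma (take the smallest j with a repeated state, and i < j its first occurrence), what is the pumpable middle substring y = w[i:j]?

p

Run of N on w = p p p q p q q q:
  step 0: 0  (start)
  step 1: 2  (read p: 0→2)
  step 2: 2  (read p: 2→2)   ← first repeat (2 seen earlier)
  step 3: 2  (read p: 2→2)
  step 4: 1  (read q: 2→1)
  step 5: 0  (read p: 1→0)
  step 6: 0  (read q: 0→0)
  step 7: 0  (read q: 0→0)
  step 8: 0  (read q: 0→0)

So i = 1, j = 2, giving x = w[0:1] = p, y = w[1:2] = p, z = w[2:8] = pqpqqq.
Check: |xy| = 2 ≤ 4 and |y| = 1 ≥ 1. Reading y takes N from 2 back to 2, so every xyⁱz is accepted.
With |Q| = 4, pigeonhole forces a state repeat no later than step 4; the substring read between the first and second visits to that state can be pumped.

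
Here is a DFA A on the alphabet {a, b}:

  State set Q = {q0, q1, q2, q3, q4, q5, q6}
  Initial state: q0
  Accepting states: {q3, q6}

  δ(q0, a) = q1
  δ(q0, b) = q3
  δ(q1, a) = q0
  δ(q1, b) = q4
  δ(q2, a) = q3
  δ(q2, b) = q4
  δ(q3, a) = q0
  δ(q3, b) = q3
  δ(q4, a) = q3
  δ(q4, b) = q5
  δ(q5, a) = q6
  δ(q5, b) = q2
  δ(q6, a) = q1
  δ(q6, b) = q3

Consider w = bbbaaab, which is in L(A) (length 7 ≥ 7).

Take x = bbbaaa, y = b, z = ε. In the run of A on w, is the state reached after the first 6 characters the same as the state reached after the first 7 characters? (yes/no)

State sequence: q0 -b-> q3 -b-> q3 -b-> q3 -a-> q0 -a-> q1 -a-> q0 -b-> q3

After x (step 6): q0. After xy (step 7): q3.
They differ (q0 ≠ q3), so y is not a cycle from the state after x; this split is not the one the pumping-lemma construction produces, and pumping y need not keep the string in L(A).

no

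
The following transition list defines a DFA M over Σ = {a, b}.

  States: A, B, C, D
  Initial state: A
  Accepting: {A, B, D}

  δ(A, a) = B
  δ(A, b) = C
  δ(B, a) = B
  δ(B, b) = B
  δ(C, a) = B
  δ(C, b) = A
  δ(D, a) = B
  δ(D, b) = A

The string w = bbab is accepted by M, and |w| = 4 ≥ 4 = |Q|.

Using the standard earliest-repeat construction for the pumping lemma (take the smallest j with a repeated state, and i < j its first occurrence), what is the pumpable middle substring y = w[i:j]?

bb

Run of M on w = b b a b:
  step 0: A  (start)
  step 1: C  (read b: A→C)
  step 2: A  (read b: C→A)   ← first repeat (A seen earlier)
  step 3: B  (read a: A→B)
  step 4: B  (read b: B→B)

So i = 0, j = 2, giving x = w[0:0] = ε, y = w[0:2] = bb, z = w[2:4] = ab.
Check: |xy| = 2 ≤ 4 and |y| = 2 ≥ 1. Reading y takes M from A back to A, so every xyⁱz is accepted.
Pumping length from the standard proof: p = 4 (the number of states). The repeated state found above gives |xy| = j ≤ 4 and |y| = j − i ≥ 1.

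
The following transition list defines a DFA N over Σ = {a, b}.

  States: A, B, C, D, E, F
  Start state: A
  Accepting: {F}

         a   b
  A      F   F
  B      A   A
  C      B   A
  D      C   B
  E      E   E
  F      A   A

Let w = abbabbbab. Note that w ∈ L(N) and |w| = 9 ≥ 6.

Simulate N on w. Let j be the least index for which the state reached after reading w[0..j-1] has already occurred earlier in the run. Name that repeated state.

A

State sequence: A -a-> F -b-> A -b-> F -a-> A -b-> F -b-> A -b-> F -a-> A -b-> F
First repeat at step 2: A was already visited.

The earliest repeat is at step j = 2: N is in A, which it already visited at step i = 0.
Since N has 6 states, any run of length ≥ 6 visits 6+1 states, so by pigeonhole some state repeats within the first 6 steps — that repeat gives the pumpable loop.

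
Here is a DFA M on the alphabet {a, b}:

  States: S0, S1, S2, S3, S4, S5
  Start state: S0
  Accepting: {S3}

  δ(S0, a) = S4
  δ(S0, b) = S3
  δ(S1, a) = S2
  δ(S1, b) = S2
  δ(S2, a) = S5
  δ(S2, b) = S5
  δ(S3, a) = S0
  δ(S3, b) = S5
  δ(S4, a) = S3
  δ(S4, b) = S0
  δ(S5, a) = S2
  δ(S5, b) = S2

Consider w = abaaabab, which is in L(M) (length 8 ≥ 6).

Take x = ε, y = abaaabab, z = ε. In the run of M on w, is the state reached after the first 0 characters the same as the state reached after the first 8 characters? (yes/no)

State sequence: S0 -a-> S4 -b-> S0 -a-> S4 -a-> S3 -a-> S0 -b-> S3 -a-> S0 -b-> S3

After x (step 0): S0. After xy (step 8): S3.
They differ (S0 ≠ S3), so y is not a cycle from the state after x; this split is not the one the pumping-lemma construction produces, and pumping y need not keep the string in L(M).

no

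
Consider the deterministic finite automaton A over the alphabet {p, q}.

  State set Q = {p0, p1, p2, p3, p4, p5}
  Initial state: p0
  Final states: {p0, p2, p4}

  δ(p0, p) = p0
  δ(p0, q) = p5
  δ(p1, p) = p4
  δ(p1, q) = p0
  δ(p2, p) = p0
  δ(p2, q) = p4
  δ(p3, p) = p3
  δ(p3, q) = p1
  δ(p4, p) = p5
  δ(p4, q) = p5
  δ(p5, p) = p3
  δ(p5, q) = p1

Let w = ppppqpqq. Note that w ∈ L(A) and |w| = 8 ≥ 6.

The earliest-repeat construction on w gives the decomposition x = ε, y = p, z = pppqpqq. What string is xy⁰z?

xy⁰z = xz = ε·pppqpqq = pppqpqq.
Reading y = p takes A from p0 back to p0, so after x the machine is still in p0, and z then leads to the accepting state p0. Hence pppqpqq ∈ L(A).

pppqpqq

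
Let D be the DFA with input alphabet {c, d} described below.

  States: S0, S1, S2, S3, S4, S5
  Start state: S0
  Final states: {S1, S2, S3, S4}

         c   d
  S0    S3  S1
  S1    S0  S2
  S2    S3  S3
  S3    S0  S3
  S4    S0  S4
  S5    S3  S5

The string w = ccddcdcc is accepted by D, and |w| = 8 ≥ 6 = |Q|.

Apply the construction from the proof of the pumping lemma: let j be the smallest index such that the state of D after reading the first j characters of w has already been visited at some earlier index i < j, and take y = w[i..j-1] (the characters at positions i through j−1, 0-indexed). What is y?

cc

Run of D on w = c c d d c d c c:
  step 0: S0  (start)
  step 1: S3  (read c: S0→S3)
  step 2: S0  (read c: S3→S0)   ← first repeat (S0 seen earlier)
  step 3: S1  (read d: S0→S1)
  step 4: S2  (read d: S1→S2)
  step 5: S3  (read c: S2→S3)
  step 6: S3  (read d: S3→S3)
  step 7: S0  (read c: S3→S0)
  step 8: S3  (read c: S0→S3)

So i = 0, j = 2, giving x = w[0:0] = ε, y = w[0:2] = cc, z = w[2:8] = ddcdcc.
Check: |xy| = 2 ≤ 6 and |y| = 2 ≥ 1. Reading y takes D from S0 back to S0, so every xyⁱz is accepted.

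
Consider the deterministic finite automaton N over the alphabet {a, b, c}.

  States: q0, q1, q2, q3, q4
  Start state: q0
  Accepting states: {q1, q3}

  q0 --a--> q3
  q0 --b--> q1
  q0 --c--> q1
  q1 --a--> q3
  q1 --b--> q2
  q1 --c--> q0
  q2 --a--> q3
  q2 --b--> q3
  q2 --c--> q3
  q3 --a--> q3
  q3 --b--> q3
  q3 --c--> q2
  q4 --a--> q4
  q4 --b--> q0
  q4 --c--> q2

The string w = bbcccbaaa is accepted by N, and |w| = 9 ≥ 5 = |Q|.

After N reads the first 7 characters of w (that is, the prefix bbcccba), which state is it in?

q3

State sequence: q0 -b-> q1 -b-> q2 -c-> q3 -c-> q2 -c-> q3 -b-> q3 -a-> q3

After reading 7 characters, N is in state q3.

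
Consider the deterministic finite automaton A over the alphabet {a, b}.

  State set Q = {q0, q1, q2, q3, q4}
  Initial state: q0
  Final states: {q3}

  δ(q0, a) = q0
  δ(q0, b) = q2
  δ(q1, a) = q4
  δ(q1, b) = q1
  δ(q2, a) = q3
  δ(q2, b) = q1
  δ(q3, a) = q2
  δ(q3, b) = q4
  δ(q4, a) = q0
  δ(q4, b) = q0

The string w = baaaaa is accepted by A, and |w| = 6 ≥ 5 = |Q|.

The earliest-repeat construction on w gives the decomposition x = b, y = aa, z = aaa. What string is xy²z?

xy^2z = b·aa·aa·aaa = baaaaaaa.
Reading y = aa takes A from q2 back to q2, so after x·y·y the machine is still in q2, and z then leads to the accepting state q3. Hence baaaaaaa ∈ L(A).

baaaaaaa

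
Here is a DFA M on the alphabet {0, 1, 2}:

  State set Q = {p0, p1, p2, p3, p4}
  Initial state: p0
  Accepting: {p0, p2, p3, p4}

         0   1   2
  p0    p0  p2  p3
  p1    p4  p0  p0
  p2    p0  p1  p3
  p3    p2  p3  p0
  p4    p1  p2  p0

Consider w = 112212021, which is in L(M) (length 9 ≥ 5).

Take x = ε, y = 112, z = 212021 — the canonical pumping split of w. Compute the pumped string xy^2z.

112112212021

xy^2z = ε·112·112·212021 = 112112212021.
Reading y = 112 takes M from p0 back to p0, so after x·y·y the machine is still in p0, and z then leads to the accepting state p3. Hence 112112212021 ∈ L(M).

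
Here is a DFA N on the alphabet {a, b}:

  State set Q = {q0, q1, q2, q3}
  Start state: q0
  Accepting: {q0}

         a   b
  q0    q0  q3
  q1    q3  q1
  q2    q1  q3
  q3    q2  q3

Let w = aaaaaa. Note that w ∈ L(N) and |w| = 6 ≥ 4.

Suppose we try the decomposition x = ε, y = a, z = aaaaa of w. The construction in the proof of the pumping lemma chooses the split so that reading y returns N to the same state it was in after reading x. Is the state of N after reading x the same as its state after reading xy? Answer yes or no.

Run of N on the first 1 characters of w = a:
  step 0: q0  (start)
  step 1: q0  (read a: q0→q0)

After x (step 0): q0. After xy (step 1): q0.
They match, so y = a drives N around a cycle from q0 back to itself; pumping y any number of times keeps N in q0 before reading z, and xyⁱz ∈ L(N) for every i ≥ 0.

yes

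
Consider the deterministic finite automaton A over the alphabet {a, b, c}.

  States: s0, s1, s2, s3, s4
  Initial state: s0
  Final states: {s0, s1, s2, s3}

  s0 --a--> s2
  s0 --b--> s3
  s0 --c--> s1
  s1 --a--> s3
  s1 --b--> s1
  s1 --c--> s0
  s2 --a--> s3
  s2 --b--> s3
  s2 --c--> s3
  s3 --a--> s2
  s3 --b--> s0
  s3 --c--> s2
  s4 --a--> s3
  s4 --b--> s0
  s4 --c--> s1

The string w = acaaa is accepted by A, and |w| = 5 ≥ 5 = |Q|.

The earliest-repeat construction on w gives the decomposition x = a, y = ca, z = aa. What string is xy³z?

acacacaaa

xy^3z = a·ca·ca·ca·aa = acacacaaa.
Reading y = ca takes A from s2 back to s2, so after x·y·y·y the machine is still in s2, and z then leads to the accepting state s2. Hence acacacaaa ∈ L(A).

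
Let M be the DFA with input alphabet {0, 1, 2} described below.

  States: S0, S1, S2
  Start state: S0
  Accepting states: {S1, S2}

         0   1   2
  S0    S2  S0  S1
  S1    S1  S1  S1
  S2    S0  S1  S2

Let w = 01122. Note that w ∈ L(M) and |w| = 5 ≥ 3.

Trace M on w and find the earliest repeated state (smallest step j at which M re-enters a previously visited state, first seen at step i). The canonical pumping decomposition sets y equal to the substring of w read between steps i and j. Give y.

1

State sequence: S0 -0-> S2 -1-> S1 -1-> S1 -2-> S1 -2-> S1
First repeat at step 3: S1 was already visited.

So i = 2, j = 3, giving x = w[0:2] = 01, y = w[2:3] = 1, z = w[3:5] = 22.
Check: |xy| = 3 ≤ 3 and |y| = 1 ≥ 1. Reading y takes M from S1 back to S1, so every xyⁱz is accepted.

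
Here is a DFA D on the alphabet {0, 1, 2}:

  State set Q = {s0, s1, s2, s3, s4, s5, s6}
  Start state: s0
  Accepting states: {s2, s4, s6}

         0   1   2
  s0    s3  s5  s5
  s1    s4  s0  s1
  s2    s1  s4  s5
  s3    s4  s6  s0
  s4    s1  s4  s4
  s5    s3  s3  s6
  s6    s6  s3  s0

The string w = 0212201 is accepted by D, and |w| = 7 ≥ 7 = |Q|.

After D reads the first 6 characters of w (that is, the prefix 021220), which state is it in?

Run of D on the first 6 characters of w = 0 2 1 2 2 0:
  step 0: s0  (start)
  step 1: s3  (read 0: s0→s3)
  step 2: s0  (read 2: s3→s0)
  step 3: s5  (read 1: s0→s5)
  step 4: s6  (read 2: s5→s6)
  step 5: s0  (read 2: s6→s0)
  step 6: s3  (read 0: s0→s3)

After reading 6 characters, D is in state s3.

s3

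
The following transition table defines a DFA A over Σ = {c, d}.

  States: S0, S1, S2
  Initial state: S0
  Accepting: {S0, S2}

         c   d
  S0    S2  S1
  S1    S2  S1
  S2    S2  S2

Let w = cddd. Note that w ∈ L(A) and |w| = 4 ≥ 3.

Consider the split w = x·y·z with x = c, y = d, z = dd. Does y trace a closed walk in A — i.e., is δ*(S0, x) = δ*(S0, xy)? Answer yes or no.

yes

State sequence: S0 -c-> S2 -d-> S2

After x (step 1): S2. After xy (step 2): S2.
They match, so y = d drives A around a cycle from S2 back to itself; pumping y any number of times keeps A in S2 before reading z, and xyⁱz ∈ L(A) for every i ≥ 0.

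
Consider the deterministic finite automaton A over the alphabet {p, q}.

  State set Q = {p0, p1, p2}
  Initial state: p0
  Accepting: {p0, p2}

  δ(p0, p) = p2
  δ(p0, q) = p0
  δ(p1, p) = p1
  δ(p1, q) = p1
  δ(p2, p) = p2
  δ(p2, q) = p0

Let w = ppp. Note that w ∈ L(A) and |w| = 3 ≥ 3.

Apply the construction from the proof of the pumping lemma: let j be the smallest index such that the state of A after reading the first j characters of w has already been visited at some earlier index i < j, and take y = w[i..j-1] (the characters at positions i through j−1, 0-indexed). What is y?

p

State sequence: p0 -p-> p2 -p-> p2 -p-> p2
First repeat at step 2: p2 was already visited.

So i = 1, j = 2, giving x = w[0:1] = p, y = w[1:2] = p, z = w[2:3] = p.
Check: |xy| = 2 ≤ 3 and |y| = 1 ≥ 1. Reading y takes A from p2 back to p2, so every xyⁱz is accepted.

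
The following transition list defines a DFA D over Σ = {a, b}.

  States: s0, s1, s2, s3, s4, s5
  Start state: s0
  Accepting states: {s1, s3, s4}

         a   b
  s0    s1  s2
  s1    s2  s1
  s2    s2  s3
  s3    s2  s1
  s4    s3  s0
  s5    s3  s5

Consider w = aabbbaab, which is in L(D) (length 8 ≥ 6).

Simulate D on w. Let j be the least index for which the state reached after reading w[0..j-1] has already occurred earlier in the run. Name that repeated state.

State sequence: s0 -a-> s1 -a-> s2 -b-> s3 -b-> s1 -b-> s1 -a-> s2 -a-> s2 -b-> s3
First repeat at step 4: s1 was already visited.

The earliest repeat is at step j = 4: D is in s1, which it already visited at step i = 1.
Pumping length from the standard proof: p = 6 (the number of states). The repeated state found above gives |xy| = j ≤ 6 and |y| = j − i ≥ 1.

s1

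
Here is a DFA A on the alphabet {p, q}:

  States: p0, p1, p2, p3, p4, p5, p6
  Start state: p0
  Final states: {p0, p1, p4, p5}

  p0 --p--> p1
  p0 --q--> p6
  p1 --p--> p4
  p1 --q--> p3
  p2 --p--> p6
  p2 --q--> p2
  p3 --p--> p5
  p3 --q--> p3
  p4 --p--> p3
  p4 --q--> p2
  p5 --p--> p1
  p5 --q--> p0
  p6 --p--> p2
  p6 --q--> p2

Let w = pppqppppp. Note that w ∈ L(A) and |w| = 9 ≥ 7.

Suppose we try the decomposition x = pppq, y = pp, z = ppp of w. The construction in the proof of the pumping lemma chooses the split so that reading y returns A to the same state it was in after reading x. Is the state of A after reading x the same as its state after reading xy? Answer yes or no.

no

Run of A on the first 6 characters of w = p p p q p p:
  step 0: p0  (start)
  step 1: p1  (read p: p0→p1)
  step 2: p4  (read p: p1→p4)
  step 3: p3  (read p: p4→p3)
  step 4: p3  (read q: p3→p3)
  step 5: p5  (read p: p3→p5)
  step 6: p1  (read p: p5→p1)

After x (step 4): p3. After xy (step 6): p1.
They differ (p3 ≠ p1), so y is not a cycle from the state after x; this split is not the one the pumping-lemma construction produces, and pumping y need not keep the string in L(A).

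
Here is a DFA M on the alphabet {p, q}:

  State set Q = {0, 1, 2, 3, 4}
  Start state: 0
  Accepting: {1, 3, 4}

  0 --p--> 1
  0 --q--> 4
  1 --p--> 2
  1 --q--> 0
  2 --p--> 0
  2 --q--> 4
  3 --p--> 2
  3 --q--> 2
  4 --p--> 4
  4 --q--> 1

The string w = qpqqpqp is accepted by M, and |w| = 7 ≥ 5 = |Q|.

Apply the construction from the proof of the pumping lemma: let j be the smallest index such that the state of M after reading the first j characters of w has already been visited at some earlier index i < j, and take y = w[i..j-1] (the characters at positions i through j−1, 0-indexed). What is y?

Run of M on w = q p q q p q p:
  step 0: 0  (start)
  step 1: 4  (read q: 0→4)
  step 2: 4  (read p: 4→4)   ← first repeat (4 seen earlier)
  step 3: 1  (read q: 4→1)
  step 4: 0  (read q: 1→0)
  step 5: 1  (read p: 0→1)
  step 6: 0  (read q: 1→0)
  step 7: 1  (read p: 0→1)

So i = 1, j = 2, giving x = w[0:1] = q, y = w[1:2] = p, z = w[2:7] = qqpqp.
Check: |xy| = 2 ≤ 5 and |y| = 1 ≥ 1. Reading y takes M from 4 back to 4, so every xyⁱz is accepted.

p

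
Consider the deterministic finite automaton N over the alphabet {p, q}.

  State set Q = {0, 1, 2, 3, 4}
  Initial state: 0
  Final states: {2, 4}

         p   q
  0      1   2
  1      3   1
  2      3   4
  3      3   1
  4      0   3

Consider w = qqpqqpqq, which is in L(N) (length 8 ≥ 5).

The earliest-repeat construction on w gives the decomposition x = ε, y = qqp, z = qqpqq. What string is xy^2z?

xy^2z = ε·qqp·qqp·qqpqq = qqpqqpqqpqq.
Reading y = qqp takes N from 0 back to 0, so after x·y·y the machine is still in 0, and z then leads to the accepting state 4. Hence qqpqqpqqpqq ∈ L(N).

qqpqqpqqpqq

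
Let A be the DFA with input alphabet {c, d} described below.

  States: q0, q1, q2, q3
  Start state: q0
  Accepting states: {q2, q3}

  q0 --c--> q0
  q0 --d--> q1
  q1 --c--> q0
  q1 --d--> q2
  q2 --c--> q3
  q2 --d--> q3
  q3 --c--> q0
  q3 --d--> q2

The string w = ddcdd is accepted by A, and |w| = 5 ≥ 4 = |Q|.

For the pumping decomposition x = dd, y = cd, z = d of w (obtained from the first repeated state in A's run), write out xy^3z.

xy^3z = dd·cd·cd·cd·d = ddcdcdcdd.
Reading y = cd takes A from q2 back to q2, so after x·y·y·y the machine is still in q2, and z then leads to the accepting state q3. Hence ddcdcdcdd ∈ L(A).

ddcdcdcdd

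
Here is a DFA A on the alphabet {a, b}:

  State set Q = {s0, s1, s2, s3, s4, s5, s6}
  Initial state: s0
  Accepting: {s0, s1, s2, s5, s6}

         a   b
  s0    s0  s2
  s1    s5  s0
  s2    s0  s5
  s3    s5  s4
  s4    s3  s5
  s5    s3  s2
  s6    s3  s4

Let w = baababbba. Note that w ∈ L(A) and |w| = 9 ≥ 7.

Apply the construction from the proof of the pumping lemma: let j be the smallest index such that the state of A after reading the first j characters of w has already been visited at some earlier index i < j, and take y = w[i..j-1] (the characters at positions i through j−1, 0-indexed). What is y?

State sequence: s0 -b-> s2 -a-> s0 -a-> s0 -b-> s2 -a-> s0 -b-> s2 -b-> s5 -b-> s2 -a-> s0
First repeat at step 2: s0 was already visited.

So i = 0, j = 2, giving x = w[0:0] = ε, y = w[0:2] = ba, z = w[2:9] = ababbba.
Check: |xy| = 2 ≤ 7 and |y| = 2 ≥ 1. Reading y takes A from s0 back to s0, so every xyⁱz is accepted.
With |Q| = 7, pigeonhole forces a state repeat no later than step 7; the substring read between the first and second visits to that state can be pumped.

ba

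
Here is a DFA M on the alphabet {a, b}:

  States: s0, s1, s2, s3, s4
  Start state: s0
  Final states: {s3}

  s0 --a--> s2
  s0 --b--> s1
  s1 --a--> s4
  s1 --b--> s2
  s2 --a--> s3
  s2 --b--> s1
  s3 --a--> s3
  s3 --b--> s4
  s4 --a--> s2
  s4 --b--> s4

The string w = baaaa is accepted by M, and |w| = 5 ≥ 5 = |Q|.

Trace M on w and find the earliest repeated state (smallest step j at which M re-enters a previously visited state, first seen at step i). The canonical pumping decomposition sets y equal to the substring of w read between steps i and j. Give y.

Run of M on w = b a a a a:
  step 0: s0  (start)
  step 1: s1  (read b: s0→s1)
  step 2: s4  (read a: s1→s4)
  step 3: s2  (read a: s4→s2)
  step 4: s3  (read a: s2→s3)
  step 5: s3  (read a: s3→s3)   ← first repeat (s3 seen earlier)

So i = 4, j = 5, giving x = w[0:4] = baaa, y = w[4:5] = a, z = w[5:5] = ε.
Check: |xy| = 5 ≤ 5 and |y| = 1 ≥ 1. Reading y takes M from s3 back to s3, so every xyⁱz is accepted.
With |Q| = 5, pigeonhole forces a state repeat no later than step 5; the substring read between the first and second visits to that state can be pumped.

a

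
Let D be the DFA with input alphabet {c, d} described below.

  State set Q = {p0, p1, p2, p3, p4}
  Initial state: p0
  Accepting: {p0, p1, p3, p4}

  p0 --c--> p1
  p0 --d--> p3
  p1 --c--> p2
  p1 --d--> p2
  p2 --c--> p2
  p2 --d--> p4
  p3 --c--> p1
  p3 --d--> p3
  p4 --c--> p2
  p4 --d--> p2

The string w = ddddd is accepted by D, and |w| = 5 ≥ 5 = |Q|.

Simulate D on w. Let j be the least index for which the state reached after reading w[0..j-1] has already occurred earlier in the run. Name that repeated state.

State sequence: p0 -d-> p3 -d-> p3 -d-> p3 -d-> p3 -d-> p3
First repeat at step 2: p3 was already visited.

The earliest repeat is at step j = 2: D is in p3, which it already visited at step i = 1.

p3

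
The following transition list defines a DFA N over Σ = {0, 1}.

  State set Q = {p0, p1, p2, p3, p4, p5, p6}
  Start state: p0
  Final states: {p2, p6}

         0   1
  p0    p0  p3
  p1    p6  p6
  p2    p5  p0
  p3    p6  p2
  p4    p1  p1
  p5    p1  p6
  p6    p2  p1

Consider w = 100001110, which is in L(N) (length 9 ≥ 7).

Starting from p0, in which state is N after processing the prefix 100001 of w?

State sequence: p0 -1-> p3 -0-> p6 -0-> p2 -0-> p5 -0-> p1 -1-> p6

After reading 6 characters, N is in state p6.

p6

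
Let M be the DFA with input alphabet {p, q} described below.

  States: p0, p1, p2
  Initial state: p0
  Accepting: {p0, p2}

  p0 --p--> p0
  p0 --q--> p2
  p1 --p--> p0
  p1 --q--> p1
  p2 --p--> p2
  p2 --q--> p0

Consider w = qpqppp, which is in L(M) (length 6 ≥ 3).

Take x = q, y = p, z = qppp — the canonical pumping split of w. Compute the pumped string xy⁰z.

xy⁰z = xz = q·qppp = qqppp.
Reading y = p takes M from p2 back to p2, so after x the machine is still in p2, and z then leads to the accepting state p0. Hence qqppp ∈ L(M).

qqppp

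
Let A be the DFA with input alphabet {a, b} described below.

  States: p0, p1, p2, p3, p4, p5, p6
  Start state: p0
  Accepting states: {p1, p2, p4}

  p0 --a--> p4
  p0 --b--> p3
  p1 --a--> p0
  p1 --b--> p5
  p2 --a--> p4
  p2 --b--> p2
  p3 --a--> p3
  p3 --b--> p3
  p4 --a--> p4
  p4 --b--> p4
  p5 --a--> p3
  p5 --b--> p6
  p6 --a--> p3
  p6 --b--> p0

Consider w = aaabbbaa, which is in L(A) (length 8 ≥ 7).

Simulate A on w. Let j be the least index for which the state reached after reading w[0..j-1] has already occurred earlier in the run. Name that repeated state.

Run of A on w = a a a b b b a a:
  step 0: p0  (start)
  step 1: p4  (read a: p0→p4)
  step 2: p4  (read a: p4→p4)   ← first repeat (p4 seen earlier)
  step 3: p4  (read a: p4→p4)
  step 4: p4  (read b: p4→p4)
  step 5: p4  (read b: p4→p4)
  step 6: p4  (read b: p4→p4)
  step 7: p4  (read a: p4→p4)
  step 8: p4  (read a: p4→p4)

The earliest repeat is at step j = 2: A is in p4, which it already visited at step i = 1.

p4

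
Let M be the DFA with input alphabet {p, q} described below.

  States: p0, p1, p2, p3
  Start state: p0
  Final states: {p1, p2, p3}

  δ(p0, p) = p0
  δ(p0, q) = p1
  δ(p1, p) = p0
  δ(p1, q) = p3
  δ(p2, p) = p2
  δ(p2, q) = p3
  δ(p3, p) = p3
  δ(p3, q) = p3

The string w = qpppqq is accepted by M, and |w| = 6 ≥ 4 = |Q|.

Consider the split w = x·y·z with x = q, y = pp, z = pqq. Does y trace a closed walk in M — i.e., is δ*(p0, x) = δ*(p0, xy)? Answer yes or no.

no

Run of M on the first 3 characters of w = q p p:
  step 0: p0  (start)
  step 1: p1  (read q: p0→p1)
  step 2: p0  (read p: p1→p0)
  step 3: p0  (read p: p0→p0)

After x (step 1): p1. After xy (step 3): p0.
They differ (p1 ≠ p0), so y is not a cycle from the state after x; this split is not the one the pumping-lemma construction produces, and pumping y need not keep the string in L(M).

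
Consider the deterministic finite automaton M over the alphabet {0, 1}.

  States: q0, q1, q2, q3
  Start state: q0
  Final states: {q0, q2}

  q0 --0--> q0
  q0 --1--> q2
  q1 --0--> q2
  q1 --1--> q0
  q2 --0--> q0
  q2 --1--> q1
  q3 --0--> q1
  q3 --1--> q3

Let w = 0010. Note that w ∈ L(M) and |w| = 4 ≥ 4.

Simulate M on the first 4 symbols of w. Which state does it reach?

q0

State sequence: q0 -0-> q0 -0-> q0 -1-> q2 -0-> q0

After reading 4 characters, M is in state q0.
(This kind of state-tracing is the core of the pumping-lemma construction: with 4 states, pigeonhole forces a repeat within the first 4 steps.)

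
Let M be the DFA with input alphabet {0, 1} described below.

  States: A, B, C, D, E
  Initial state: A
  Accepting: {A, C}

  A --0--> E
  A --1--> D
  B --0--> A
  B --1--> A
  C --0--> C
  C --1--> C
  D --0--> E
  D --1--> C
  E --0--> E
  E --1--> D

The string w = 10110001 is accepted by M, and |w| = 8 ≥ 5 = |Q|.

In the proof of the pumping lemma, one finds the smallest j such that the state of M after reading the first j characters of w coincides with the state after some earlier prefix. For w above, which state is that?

Run of M on w = 1 0 1 1 0 0 0 1:
  step 0: A  (start)
  step 1: D  (read 1: A→D)
  step 2: E  (read 0: D→E)
  step 3: D  (read 1: E→D)   ← first repeat (D seen earlier)
  step 4: C  (read 1: D→C)
  step 5: C  (read 0: C→C)
  step 6: C  (read 0: C→C)
  step 7: C  (read 0: C→C)
  step 8: C  (read 1: C→C)

The earliest repeat is at step j = 3: M is in D, which it already visited at step i = 1.

D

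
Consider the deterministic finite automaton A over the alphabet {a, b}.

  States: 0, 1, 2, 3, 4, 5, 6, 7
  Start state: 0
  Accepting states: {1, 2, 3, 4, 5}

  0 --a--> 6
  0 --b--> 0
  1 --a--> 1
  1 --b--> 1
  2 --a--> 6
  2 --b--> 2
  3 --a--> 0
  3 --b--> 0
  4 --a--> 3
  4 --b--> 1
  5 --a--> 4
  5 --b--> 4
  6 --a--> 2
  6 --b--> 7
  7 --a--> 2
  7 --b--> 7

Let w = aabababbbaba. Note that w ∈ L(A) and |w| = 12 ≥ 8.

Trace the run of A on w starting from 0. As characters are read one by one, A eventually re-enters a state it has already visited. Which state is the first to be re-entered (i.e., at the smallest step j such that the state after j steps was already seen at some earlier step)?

2

Run of A on w = a a b a b a b b b a b a:
  step 0: 0  (start)
  step 1: 6  (read a: 0→6)
  step 2: 2  (read a: 6→2)
  step 3: 2  (read b: 2→2)   ← first repeat (2 seen earlier)
  step 4: 6  (read a: 2→6)
  step 5: 7  (read b: 6→7)
  step 6: 2  (read a: 7→2)
  step 7: 2  (read b: 2→2)
  step 8: 2  (read b: 2→2)
  step 9: 2  (read b: 2→2)
  step 10: 6  (read a: 2→6)
  step 11: 7  (read b: 6→7)
  step 12: 2  (read a: 7→2)

The earliest repeat is at step j = 3: A is in 2, which it already visited at step i = 2.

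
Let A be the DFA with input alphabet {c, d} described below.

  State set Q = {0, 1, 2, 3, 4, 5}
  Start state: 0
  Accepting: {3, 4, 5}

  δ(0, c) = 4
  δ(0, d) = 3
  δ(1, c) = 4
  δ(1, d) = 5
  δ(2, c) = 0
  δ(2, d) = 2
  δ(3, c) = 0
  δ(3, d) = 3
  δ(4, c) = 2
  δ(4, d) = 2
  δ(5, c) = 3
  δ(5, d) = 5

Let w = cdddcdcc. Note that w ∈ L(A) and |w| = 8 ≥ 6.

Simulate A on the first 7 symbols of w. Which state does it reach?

0

Run of A on the first 7 characters of w = c d d d c d c:
  step 0: 0  (start)
  step 1: 4  (read c: 0→4)
  step 2: 2  (read d: 4→2)
  step 3: 2  (read d: 2→2)
  step 4: 2  (read d: 2→2)
  step 5: 0  (read c: 2→0)
  step 6: 3  (read d: 0→3)
  step 7: 0  (read c: 3→0)

After reading 7 characters, A is in state 0.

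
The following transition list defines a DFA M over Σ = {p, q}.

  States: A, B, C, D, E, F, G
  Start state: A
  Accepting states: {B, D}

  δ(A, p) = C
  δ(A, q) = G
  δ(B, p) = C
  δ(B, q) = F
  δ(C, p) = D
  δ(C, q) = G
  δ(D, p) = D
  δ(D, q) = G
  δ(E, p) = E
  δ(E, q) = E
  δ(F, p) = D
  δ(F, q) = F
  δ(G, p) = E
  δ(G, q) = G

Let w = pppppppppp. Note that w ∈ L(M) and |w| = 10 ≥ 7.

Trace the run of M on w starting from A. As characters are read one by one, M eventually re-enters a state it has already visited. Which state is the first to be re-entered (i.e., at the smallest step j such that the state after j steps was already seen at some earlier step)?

D

Run of M on w = p p p p p p p p p p:
  step 0: A  (start)
  step 1: C  (read p: A→C)
  step 2: D  (read p: C→D)
  step 3: D  (read p: D→D)   ← first repeat (D seen earlier)
  step 4: D  (read p: D→D)
  step 5: D  (read p: D→D)
  step 6: D  (read p: D→D)
  step 7: D  (read p: D→D)
  step 8: D  (read p: D→D)
  step 9: D  (read p: D→D)
  step 10: D  (read p: D→D)

The earliest repeat is at step j = 3: M is in D, which it already visited at step i = 2.
Since M has 7 states, any run of length ≥ 7 visits 7+1 states, so by pigeonhole some state repeats within the first 7 steps — that repeat gives the pumpable loop.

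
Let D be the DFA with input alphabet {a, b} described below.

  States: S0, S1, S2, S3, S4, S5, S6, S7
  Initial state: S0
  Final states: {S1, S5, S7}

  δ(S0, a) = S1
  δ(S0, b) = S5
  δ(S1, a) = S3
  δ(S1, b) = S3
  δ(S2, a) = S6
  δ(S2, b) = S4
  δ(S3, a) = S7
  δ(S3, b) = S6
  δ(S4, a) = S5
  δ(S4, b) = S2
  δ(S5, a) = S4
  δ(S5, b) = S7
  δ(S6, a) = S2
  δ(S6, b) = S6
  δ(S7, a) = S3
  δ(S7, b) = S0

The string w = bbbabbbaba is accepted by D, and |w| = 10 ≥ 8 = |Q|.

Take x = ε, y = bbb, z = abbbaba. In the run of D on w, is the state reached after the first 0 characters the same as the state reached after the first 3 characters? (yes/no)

Run of D on the first 3 characters of w = b b b:
  step 0: S0  (start)
  step 1: S5  (read b: S0→S5)
  step 2: S7  (read b: S5→S7)
  step 3: S0  (read b: S7→S0)

After x (step 0): S0. After xy (step 3): S0.
They match, so y = bbb drives D around a cycle from S0 back to itself; pumping y any number of times keeps D in S0 before reading z, and xyⁱz ∈ L(D) for every i ≥ 0.

yes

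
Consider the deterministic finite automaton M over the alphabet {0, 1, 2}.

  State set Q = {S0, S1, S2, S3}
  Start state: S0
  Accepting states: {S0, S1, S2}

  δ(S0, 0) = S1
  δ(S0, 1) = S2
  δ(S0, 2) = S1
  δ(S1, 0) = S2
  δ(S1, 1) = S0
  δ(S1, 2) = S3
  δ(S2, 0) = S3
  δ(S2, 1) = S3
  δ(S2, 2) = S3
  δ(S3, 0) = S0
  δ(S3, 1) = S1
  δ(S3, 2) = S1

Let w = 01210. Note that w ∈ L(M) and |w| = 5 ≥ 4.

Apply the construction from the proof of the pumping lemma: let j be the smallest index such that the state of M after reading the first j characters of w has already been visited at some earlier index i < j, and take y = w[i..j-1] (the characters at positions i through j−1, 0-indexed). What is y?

01

Run of M on w = 0 1 2 1 0:
  step 0: S0  (start)
  step 1: S1  (read 0: S0→S1)
  step 2: S0  (read 1: S1→S0)   ← first repeat (S0 seen earlier)
  step 3: S1  (read 2: S0→S1)
  step 4: S0  (read 1: S1→S0)
  step 5: S1  (read 0: S0→S1)

So i = 0, j = 2, giving x = w[0:0] = ε, y = w[0:2] = 01, z = w[2:5] = 210.
Check: |xy| = 2 ≤ 4 and |y| = 2 ≥ 1. Reading y takes M from S0 back to S0, so every xyⁱz is accepted.
Since M has 4 states, any run of length ≥ 4 visits 4+1 states, so by pigeonhole some state repeats within the first 4 steps — that repeat gives the pumpable loop.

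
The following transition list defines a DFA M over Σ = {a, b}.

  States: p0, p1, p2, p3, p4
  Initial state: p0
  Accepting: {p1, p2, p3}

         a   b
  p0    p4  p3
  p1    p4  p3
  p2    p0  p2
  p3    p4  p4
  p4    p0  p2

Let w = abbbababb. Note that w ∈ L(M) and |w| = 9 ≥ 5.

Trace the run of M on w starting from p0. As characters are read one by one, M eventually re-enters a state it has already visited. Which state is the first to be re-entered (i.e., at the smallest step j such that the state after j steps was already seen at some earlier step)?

p2

Run of M on w = a b b b a b a b b:
  step 0: p0  (start)
  step 1: p4  (read a: p0→p4)
  step 2: p2  (read b: p4→p2)
  step 3: p2  (read b: p2→p2)   ← first repeat (p2 seen earlier)
  step 4: p2  (read b: p2→p2)
  step 5: p0  (read a: p2→p0)
  step 6: p3  (read b: p0→p3)
  step 7: p4  (read a: p3→p4)
  step 8: p2  (read b: p4→p2)
  step 9: p2  (read b: p2→p2)

The earliest repeat is at step j = 3: M is in p2, which it already visited at step i = 2.
Pumping length from the standard proof: p = 5 (the number of states). The repeated state found above gives |xy| = j ≤ 5 and |y| = j − i ≥ 1.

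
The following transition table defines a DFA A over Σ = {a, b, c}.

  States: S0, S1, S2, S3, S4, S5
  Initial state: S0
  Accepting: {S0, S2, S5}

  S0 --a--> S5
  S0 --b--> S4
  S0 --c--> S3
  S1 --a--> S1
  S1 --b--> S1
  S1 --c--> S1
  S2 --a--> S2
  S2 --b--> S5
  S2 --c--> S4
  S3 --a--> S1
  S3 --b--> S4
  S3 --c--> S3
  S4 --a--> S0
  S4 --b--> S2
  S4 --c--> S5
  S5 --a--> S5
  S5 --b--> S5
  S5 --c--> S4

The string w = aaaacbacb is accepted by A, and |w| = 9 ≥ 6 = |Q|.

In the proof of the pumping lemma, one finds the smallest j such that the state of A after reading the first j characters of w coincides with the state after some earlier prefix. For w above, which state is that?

Run of A on w = a a a a c b a c b:
  step 0: S0  (start)
  step 1: S5  (read a: S0→S5)
  step 2: S5  (read a: S5→S5)   ← first repeat (S5 seen earlier)
  step 3: S5  (read a: S5→S5)
  step 4: S5  (read a: S5→S5)
  step 5: S4  (read c: S5→S4)
  step 6: S2  (read b: S4→S2)
  step 7: S2  (read a: S2→S2)
  step 8: S4  (read c: S2→S4)
  step 9: S2  (read b: S4→S2)

The earliest repeat is at step j = 2: A is in S5, which it already visited at step i = 1.
The DFA has 6 states, so the proof of the pumping lemma guarantees a repeated state among the first 6+1 visited; the segment between the two visits is the pumpable y.

S5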